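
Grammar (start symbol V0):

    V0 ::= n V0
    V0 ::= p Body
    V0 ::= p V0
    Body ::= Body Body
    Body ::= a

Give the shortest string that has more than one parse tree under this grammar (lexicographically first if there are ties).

length 2: no string has ≥2 trees
length 3: no string has ≥2 trees
length 4: p a a a has 2 parse trees

Two derivations of p a a a:
  V0 ⇒ p Body ⇒ p Body Body ⇒ p Body Body Body ⇒ p a Body Body ⇒ p a a Body ⇒ p a a a
  V0 ⇒ p Body ⇒ p Body Body ⇒ p a Body ⇒ p a Body Body ⇒ p a a Body ⇒ p a a a

p a a a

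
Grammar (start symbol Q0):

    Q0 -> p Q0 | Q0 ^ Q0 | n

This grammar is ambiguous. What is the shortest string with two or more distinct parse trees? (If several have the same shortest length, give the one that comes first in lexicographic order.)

length 1: no string has ≥2 trees
length 2: no string has ≥2 trees
length 3: no string has ≥2 trees
length 4: p n ^ n has 2 parse trees

Two derivations of p n ^ n:
  Q0 ⇒ p Q0 ⇒ p Q0 ^ Q0 ⇒ p n ^ Q0 ⇒ p n ^ n
  Q0 ⇒ Q0 ^ Q0 ⇒ p Q0 ^ Q0 ⇒ p n ^ Q0 ⇒ p n ^ n

p n ^ n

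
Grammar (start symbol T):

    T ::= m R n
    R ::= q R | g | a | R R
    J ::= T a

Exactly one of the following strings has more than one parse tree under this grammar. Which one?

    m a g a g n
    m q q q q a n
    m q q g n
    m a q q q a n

m a g a g n: 5 trees
m q q q q a n: 1 tree
m q q g n: 1 tree
m a q q q a n: 1 tree

m a g a g n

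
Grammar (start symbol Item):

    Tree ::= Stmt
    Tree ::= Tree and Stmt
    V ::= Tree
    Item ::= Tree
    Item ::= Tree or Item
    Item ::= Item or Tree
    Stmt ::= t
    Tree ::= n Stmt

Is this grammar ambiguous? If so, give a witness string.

Ambiguous

Witness: t or t

Derivation 1: Item ⇒ Tree or Item ⇒ Stmt or Item ⇒ t or Item ⇒ t or Tree ⇒ t or Stmt ⇒ t or t
Derivation 2: Item ⇒ Item or Tree ⇒ Tree or Tree ⇒ Stmt or Tree ⇒ t or Tree ⇒ t or Stmt ⇒ t or t

Two distinct leftmost derivations for the same string.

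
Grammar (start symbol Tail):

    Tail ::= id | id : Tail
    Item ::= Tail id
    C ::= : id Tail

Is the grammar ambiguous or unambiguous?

(Item, C are unreachable from Tail, so their rules don't affect L(Tail).) Right-recursive list with a separator: after each atom, whether the separator follows determines the rule. One parse per string.

Unambiguous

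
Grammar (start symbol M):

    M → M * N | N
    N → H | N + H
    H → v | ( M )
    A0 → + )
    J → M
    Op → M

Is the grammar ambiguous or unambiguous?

Unambiguous

Only M, N, H are reachable from M; ignoring the rest: M → M * N | N  ;  N → N + H | H  — a left-associative chain with H at the bottom. Each string factors uniquely by precedence.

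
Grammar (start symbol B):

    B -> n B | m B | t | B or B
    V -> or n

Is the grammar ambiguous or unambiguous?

Ambiguous

Witness: m t or t

Derivation 1: B ⇒ m B ⇒ m B or B ⇒ m t or B ⇒ m t or t
Derivation 2: B ⇒ B or B ⇒ m B or B ⇒ m t or B ⇒ m t or t

Two distinct leftmost derivations for the same string.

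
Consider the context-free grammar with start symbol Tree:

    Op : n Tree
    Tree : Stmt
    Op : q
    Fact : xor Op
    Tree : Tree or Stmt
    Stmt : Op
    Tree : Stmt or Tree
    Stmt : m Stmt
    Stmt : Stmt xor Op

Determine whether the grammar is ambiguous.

Witness: q or q

Derivation 1: Tree ⇒ Tree or Stmt ⇒ Stmt or Stmt ⇒ Op or Stmt ⇒ q or Stmt ⇒ q or Op ⇒ q or q
Derivation 2: Tree ⇒ Stmt or Tree ⇒ Op or Tree ⇒ q or Tree ⇒ q or Stmt ⇒ q or Op ⇒ q or q

Two distinct leftmost derivations for the same string.

Ambiguous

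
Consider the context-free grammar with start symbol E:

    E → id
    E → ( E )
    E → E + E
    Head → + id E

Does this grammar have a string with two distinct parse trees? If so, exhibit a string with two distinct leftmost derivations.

Witness: id + id + id

Derivation 1: E ⇒ E + E ⇒ id + E ⇒ id + E + E ⇒ id + id + E ⇒ id + id + id
Derivation 2: E ⇒ E + E ⇒ E + E + E ⇒ id + E + E ⇒ id + id + E ⇒ id + id + id

Two distinct leftmost derivations for the same string.

Ambiguous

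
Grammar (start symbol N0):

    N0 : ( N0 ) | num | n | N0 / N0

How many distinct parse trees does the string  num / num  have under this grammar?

1

Parse trees for num / num:
  [N0 [N0 num] / [N0 num]]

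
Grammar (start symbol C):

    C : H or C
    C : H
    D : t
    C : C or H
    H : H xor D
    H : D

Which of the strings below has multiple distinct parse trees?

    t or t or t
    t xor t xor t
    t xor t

t or t or t: 4 trees
t xor t xor t: 1 tree
t xor t: 1 tree

t or t or t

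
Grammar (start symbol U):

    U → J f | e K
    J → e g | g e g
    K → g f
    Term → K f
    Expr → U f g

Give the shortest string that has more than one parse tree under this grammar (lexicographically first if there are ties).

length 3: e g f has 2 parse trees

Two derivations of e g f:
  U ⇒ J f ⇒ e g f
  U ⇒ e K ⇒ e g f

e g f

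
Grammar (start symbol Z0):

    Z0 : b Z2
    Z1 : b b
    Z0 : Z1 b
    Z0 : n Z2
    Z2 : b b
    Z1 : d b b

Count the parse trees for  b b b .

2

Parse trees for b b b:
  [Z0 b [Z2 b b]]
  [Z0 [Z1 b b] b]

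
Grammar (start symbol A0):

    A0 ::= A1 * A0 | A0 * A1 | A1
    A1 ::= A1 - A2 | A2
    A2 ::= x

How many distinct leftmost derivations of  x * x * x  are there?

Parse trees for x * x * x:
  [A0 [A1 [A2 x]] * [A0 [A1 [A2 x]] * [A0 [A1 [A2 x]]]]]
  [A0 [A1 [A2 x]] * [A0 [A0 [A1 [A2 x]]] * [A1 [A2 x]]]]
  [A0 [A0 [A1 [A2 x]] * [A0 [A1 [A2 x]]]] * [A1 [A2 x]]]
  [A0 [A0 [A0 [A1 [A2 x]]] * [A1 [A2 x]]] * [A1 [A2 x]]]

4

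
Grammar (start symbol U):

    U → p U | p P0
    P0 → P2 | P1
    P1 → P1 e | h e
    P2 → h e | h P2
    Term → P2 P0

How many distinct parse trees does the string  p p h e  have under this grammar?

Parse trees for p p h e:
  [U p [U p [P0 [P2 h e]]]]
  [U p [U p [P0 [P1 h e]]]]

2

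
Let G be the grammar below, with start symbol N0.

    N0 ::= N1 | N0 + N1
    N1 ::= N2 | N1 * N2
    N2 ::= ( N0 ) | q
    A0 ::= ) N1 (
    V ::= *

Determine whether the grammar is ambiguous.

Unambiguous

(A0, V are unreachable from N0, so their rules don't affect L(N0).) N0 → N0 + N1 | N1  ;  N1 → N1 * N2 | N2  — a left-associative chain with N2 at the bottom. Each string factors uniquely by precedence.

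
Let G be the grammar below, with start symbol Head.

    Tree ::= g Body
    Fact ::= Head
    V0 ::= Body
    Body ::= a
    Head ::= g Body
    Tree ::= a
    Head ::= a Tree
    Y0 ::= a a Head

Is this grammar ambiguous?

(V0, Fact, Y0 are unreachable from Head, so their rules don't affect L(Head).) Each reachable nonterminal has at most one production per leading terminal, and all productions are right-linear; the derivation is determined token-by-token.

Unambiguous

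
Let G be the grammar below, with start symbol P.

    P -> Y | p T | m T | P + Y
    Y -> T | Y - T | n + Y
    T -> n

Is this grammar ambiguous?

Witness: n + n

Derivation 1: P ⇒ Y ⇒ n + Y ⇒ n + T ⇒ n + n
Derivation 2: P ⇒ P + Y ⇒ Y + Y ⇒ T + Y ⇒ n + Y ⇒ n + T ⇒ n + n

Two distinct leftmost derivations for the same string.

Ambiguous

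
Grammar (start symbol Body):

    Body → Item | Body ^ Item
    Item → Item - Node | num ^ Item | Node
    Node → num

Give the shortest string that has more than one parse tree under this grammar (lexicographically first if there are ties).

length 1: no string has ≥2 trees
length 3: num ^ num has 2 parse trees

Two derivations of num ^ num:
  Body ⇒ Item ⇒ num ^ Item ⇒ num ^ Node ⇒ num ^ num
  Body ⇒ Body ^ Item ⇒ Item ^ Item ⇒ Node ^ Item ⇒ num ^ Item ⇒ num ^ Node ⇒ num ^ num

num ^ num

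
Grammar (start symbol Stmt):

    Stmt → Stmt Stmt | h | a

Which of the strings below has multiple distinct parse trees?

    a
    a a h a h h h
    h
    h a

a: 1 tree
a a h a h h h: 132 trees
h: 1 tree
h a: 1 tree

a a h a h h h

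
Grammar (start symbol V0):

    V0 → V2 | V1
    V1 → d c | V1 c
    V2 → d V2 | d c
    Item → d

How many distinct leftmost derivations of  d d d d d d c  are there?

Parse trees for d d d d d d c:
  [V0 [V2 d [V2 d [V2 d [V2 d [V2 d [V2 d c]]]]]]]

1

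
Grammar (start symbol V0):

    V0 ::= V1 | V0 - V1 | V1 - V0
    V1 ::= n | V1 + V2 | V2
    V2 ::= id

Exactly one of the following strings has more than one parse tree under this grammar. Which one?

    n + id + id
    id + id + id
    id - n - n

n + id + id: 1 tree
id + id + id: 1 tree
id - n - n: 4 trees

id - n - n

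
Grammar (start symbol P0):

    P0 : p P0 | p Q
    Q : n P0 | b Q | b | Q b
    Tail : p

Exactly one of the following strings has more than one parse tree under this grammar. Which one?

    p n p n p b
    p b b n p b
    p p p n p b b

p p p n p b b

p n p n p b: 1 tree
p b b n p b: 1 tree
p p p n p b b: 3 trees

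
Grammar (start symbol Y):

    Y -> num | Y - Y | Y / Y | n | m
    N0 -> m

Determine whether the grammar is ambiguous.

Witness: m - m - m

Derivation 1: Y ⇒ Y - Y ⇒ Y - Y - Y ⇒ m - Y - Y ⇒ m - m - Y ⇒ m - m - m
Derivation 2: Y ⇒ Y - Y ⇒ m - Y ⇒ m - Y - Y ⇒ m - m - Y ⇒ m - m - m

Two distinct leftmost derivations for the same string.

Ambiguous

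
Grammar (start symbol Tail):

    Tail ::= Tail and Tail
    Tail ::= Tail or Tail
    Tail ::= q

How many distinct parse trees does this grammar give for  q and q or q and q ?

5

Parse trees for q and q or q and q:
  [Tail [Tail q] and [Tail [Tail [Tail q] or [Tail q]] and [Tail q]]]
  [Tail [Tail q] and [Tail [Tail q] or [Tail [Tail q] and [Tail q]]]]
  [Tail [Tail [Tail q] and [Tail [Tail q] or [Tail q]]] and [Tail q]]
  [Tail [Tail [Tail [Tail q] and [Tail q]] or [Tail q]] and [Tail q]]
  [Tail [Tail [Tail q] and [Tail q]] or [Tail [Tail q] and [Tail q]]]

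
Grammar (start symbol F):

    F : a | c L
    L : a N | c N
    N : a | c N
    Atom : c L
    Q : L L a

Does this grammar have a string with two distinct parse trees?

Only F, L, N are reachable from F; ignoring the rest: Each reachable nonterminal has at most one production per leading terminal, and all productions are right-linear; the derivation is determined token-by-token.

Unambiguous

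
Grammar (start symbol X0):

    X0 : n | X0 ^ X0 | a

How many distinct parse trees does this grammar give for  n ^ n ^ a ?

Parse trees for n ^ n ^ a:
  [X0 [X0 n] ^ [X0 [X0 n] ^ [X0 a]]]
  [X0 [X0 [X0 n] ^ [X0 n]] ^ [X0 a]]

2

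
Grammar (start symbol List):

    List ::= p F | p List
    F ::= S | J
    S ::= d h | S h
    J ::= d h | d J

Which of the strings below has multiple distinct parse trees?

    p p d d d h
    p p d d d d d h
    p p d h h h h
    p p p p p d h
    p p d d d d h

p p p p p d h

p p d d d h: 1 tree
p p d d d d d h: 1 tree
p p d h h h h: 1 tree
p p p p p d h: 2 trees
p p d d d d h: 1 tree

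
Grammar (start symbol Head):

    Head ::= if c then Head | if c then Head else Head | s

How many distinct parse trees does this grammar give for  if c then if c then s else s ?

2

Parse trees for if c then if c then s else s:
  [Head if c then [Head if c then [Head s] else [Head s]]]
  [Head if c then [Head if c then [Head s]] else [Head s]]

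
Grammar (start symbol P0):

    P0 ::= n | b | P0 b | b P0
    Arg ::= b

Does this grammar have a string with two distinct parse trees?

Ambiguous

Witness: b b

Derivation 1: P0 ⇒ P0 b ⇒ b b
Derivation 2: P0 ⇒ b P0 ⇒ b b

Two distinct leftmost derivations for the same string.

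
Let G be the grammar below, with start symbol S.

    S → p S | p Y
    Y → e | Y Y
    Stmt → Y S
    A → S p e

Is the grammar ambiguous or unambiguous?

Ambiguous

Witness: p e e e

Derivation 1: S ⇒ p Y ⇒ p Y Y ⇒ p e Y ⇒ p e Y Y ⇒ p e e Y ⇒ p e e e
Derivation 2: S ⇒ p Y ⇒ p Y Y ⇒ p Y Y Y ⇒ p e Y Y ⇒ p e e Y ⇒ p e e e

Two distinct leftmost derivations for the same string.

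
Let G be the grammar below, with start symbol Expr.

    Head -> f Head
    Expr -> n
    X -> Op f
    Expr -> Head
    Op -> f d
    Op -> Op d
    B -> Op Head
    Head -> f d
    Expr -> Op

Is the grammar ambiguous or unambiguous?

Ambiguous

Witness: f d

Derivation 1: Expr ⇒ Head ⇒ f d
Derivation 2: Expr ⇒ Op ⇒ f d

Two distinct leftmost derivations for the same string.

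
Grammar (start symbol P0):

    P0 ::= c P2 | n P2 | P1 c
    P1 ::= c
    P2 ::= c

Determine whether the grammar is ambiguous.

Witness: c c

Derivation 1: P0 ⇒ c P2 ⇒ c c
Derivation 2: P0 ⇒ P1 c ⇒ c c

Two distinct leftmost derivations for the same string.

Ambiguous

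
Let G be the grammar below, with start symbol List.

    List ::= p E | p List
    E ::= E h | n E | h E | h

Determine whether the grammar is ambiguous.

Witness: p h h

Derivation 1: List ⇒ p E ⇒ p E h ⇒ p h h
Derivation 2: List ⇒ p E ⇒ p h E ⇒ p h h

Two distinct leftmost derivations for the same string.

Ambiguous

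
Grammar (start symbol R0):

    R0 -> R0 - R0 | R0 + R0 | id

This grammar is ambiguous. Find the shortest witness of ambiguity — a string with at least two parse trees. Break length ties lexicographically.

length 1: no string has ≥2 trees
length 3: no string has ≥2 trees
length 5: id + id + id has 2 parse trees

Two derivations of id + id + id:
  R0 ⇒ R0 + R0 ⇒ R0 + R0 + R0 ⇒ id + R0 + R0 ⇒ id + id + R0 ⇒ id + id + id
  R0 ⇒ R0 + R0 ⇒ id + R0 ⇒ id + R0 + R0 ⇒ id + id + R0 ⇒ id + id + id

id + id + id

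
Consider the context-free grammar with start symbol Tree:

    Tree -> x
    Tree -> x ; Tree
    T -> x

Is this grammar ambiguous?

(T is unreachable from Tree, so its rules don't affect L(Tree).) The reachable grammar is A → atom sep A | atom. Each atom is followed by either the separator (recurse) or end-of-string (stop) — no choice point.

Unambiguous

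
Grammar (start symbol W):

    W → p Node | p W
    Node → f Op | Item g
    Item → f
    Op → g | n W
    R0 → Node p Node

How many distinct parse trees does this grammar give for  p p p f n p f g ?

2

Parse trees for p p p f n p f g:
  [W p [W p [W p [Node f [Op n [W p [Node f [Op g]]]]]]]]
  [W p [W p [W p [Node f [Op n [W p [Node [Item f] g]]]]]]]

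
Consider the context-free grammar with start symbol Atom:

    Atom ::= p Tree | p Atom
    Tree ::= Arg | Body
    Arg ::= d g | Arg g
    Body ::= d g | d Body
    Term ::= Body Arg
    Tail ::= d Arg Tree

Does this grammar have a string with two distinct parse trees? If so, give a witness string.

Witness: p d g

Derivation 1: Atom ⇒ p Tree ⇒ p Arg ⇒ p d g
Derivation 2: Atom ⇒ p Tree ⇒ p Body ⇒ p d g

Two distinct leftmost derivations for the same string.

Ambiguous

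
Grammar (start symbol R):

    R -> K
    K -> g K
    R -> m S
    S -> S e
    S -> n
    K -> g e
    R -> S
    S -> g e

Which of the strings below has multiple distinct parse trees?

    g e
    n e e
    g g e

g e

g e: 2 trees
n e e: 1 tree
g g e: 1 tree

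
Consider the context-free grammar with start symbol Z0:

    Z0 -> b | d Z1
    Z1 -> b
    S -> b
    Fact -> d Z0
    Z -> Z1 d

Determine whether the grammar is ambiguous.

Unambiguous

(S, Fact, Z are unreachable from Z0, so their rules don't affect L(Z0).) Restricted to the reachable nonterminals, every rule has the form A → t or A → t B, and no two rules for the same A share a first terminal. The grammar encodes a DFA — one run per string.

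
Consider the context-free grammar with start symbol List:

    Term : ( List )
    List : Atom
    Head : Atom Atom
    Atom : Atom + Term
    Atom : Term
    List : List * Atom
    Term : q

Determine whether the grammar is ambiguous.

Only List, Atom, Term are reachable from List; ignoring the rest: The grammar is stratified — List handles '*' (left-recursive), Atom handles '+', Term atoms. Each operator has a fixed associativity and precedence level, so every string has one parse.

Unambiguous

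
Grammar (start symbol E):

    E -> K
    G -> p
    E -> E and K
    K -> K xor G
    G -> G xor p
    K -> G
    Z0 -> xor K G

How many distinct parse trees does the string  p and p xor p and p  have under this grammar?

2

Parse trees for p and p xor p and p:
  [E [E [E [K [G p]]] and [K [K [G p]] xor [G p]]] and [K [G p]]]
  [E [E [E [K [G p]]] and [K [G [G p] xor p]]] and [K [G p]]]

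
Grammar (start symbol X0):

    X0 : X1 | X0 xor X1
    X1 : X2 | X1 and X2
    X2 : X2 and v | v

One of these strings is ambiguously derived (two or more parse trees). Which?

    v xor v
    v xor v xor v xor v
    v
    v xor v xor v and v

v xor v xor v and v

v xor v: 1 tree
v xor v xor v xor v: 1 tree
v: 1 tree
v xor v xor v and v: 2 trees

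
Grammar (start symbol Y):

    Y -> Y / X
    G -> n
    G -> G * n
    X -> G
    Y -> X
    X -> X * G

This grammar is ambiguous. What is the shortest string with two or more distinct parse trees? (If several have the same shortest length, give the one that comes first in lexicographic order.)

n * n

length 1: no string has ≥2 trees
length 3: n * n has 2 parse trees

Two derivations of n * n:
  Y ⇒ X ⇒ G ⇒ G * n ⇒ n * n
  Y ⇒ X ⇒ X * G ⇒ G * G ⇒ n * G ⇒ n * n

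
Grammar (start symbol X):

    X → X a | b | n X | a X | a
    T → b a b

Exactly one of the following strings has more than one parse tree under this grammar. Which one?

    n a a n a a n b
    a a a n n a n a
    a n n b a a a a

n a a n a a n b: 1 tree
a a a n n a n a: 1 tree
a n n b a a a a: 35 trees

a n n b a a a a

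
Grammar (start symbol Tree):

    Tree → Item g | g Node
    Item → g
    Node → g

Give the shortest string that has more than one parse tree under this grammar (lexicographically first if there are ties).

g g

length 2: g g has 2 parse trees

Two derivations of g g:
  Tree ⇒ Item g ⇒ g g
  Tree ⇒ g Node ⇒ g g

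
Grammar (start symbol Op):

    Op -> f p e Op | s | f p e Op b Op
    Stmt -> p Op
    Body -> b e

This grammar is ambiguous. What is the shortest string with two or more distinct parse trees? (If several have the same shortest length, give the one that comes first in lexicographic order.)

length 1: no string has ≥2 trees
length 4: no string has ≥2 trees
length 6: no string has ≥2 trees
length 7: no string has ≥2 trees
length 9: f p e f p e s b s has 2 parse trees

Two derivations of f p e f p e s b s:
  Op ⇒ f p e Op ⇒ f p e f p e Op b Op ⇒ f p e f p e s b Op ⇒ f p e f p e s b s
  Op ⇒ f p e Op b Op ⇒ f p e f p e Op b Op ⇒ f p e f p e s b Op ⇒ f p e f p e s b s

f p e f p e s b s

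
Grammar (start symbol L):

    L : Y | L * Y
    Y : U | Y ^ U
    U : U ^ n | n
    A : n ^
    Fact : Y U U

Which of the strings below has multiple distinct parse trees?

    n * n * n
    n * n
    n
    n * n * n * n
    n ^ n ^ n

n ^ n ^ n

n * n * n: 1 tree
n * n: 1 tree
n: 1 tree
n * n * n * n: 1 tree
n ^ n ^ n: 4 trees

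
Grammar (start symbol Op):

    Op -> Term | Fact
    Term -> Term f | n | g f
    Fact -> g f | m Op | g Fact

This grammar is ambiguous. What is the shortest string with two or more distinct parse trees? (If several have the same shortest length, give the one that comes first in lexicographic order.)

g f

length 1: no string has ≥2 trees
length 2: g f has 2 parse trees

Two derivations of g f:
  Op ⇒ Term ⇒ g f
  Op ⇒ Fact ⇒ g f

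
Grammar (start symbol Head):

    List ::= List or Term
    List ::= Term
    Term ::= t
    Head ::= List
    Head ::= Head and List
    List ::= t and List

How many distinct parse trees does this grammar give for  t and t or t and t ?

Parse trees for t and t or t and t:
  [Head [Head [List [List t and [List [Term t]]] or [Term t]]] and [List [Term t]]]
  [Head [Head [List t and [List [List [Term t]] or [Term t]]]] and [List [Term t]]]
  [Head [Head [Head [List [Term t]]] and [List [List [Term t]] or [Term t]]] and [List [Term t]]]

3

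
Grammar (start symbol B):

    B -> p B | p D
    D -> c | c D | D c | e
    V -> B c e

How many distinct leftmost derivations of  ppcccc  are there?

Parse trees for ppcccc:
  [B p [B p [D c [D c [D c [D c]]]]]]
  [B p [B p [D c [D c [D [D c] c]]]]]
  [B p [B p [D c [D [D c [D c]] c]]]]
  [B p [B p [D c [D [D [D c] c] c]]]]
  [B p [B p [D [D c [D c [D c]]] c]]]
  [B p [B p [D [D c [D [D c] c]] c]]]
  [B p [B p [D [D [D c [D c]] c] c]]]
  [B p [B p [D [D [D [D c] c] c] c]]]

8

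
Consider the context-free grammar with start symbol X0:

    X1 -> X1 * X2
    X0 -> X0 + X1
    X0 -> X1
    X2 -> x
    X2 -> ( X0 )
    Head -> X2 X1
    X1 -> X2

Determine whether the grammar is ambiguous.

(Head is unreachable from X0, so its rules don't affect L(X0).) X0 → X0 + X1 | X1  ;  X1 → X1 * X2 | X2  — a left-associative chain with X2 at the bottom. Each string factors uniquely by precedence.

Unambiguous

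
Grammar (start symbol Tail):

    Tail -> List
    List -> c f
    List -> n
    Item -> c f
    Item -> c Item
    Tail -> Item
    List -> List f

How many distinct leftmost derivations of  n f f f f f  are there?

Parse trees for n f f f f f:
  [Tail [List [List [List [List [List [List n] f] f] f] f] f]]

1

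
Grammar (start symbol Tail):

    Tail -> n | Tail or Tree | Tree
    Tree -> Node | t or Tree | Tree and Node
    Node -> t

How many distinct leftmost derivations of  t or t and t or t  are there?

Parse trees for t or t and t or t:
  [Tail [Tail [Tail [Tree [Node t]]] or [Tree [Tree [Node t]] and [Node t]]] or [Tree [Node t]]]
  [Tail [Tail [Tree t or [Tree [Tree [Node t]] and [Node t]]]] or [Tree [Node t]]]
  [Tail [Tail [Tree [Tree t or [Tree [Node t]]] and [Node t]]] or [Tree [Node t]]]

3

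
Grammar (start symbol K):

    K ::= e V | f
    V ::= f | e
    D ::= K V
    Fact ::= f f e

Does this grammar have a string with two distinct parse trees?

(D, Fact are unreachable from K, so their rules don't affect L(K).) Each reachable nonterminal has at most one production per leading terminal, and all productions are right-linear; the derivation is determined token-by-token.

Unambiguous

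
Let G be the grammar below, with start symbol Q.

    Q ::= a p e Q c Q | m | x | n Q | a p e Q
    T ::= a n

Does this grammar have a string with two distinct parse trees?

Ambiguous

Witness: a p e a p e m c m

Derivation 1: Q ⇒ a p e Q c Q ⇒ a p e a p e Q c Q ⇒ a p e a p e m c Q ⇒ a p e a p e m c m
Derivation 2: Q ⇒ a p e Q ⇒ a p e a p e Q c Q ⇒ a p e a p e m c Q ⇒ a p e a p e m c m

Two distinct leftmost derivations for the same string.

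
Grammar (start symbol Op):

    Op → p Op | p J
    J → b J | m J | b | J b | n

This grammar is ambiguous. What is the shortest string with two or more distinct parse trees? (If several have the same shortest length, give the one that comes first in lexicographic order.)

p b b

length 2: no string has ≥2 trees
length 3: p b b has 2 parse trees

Two derivations of p b b:
  Op ⇒ p J ⇒ p b J ⇒ p b b
  Op ⇒ p J ⇒ p J b ⇒ p b b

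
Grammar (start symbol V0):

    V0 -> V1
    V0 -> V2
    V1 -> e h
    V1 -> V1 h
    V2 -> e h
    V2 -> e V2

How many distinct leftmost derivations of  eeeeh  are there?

1

Parse trees for eeeeh:
  [V0 [V2 e [V2 e [V2 e [V2 e h]]]]]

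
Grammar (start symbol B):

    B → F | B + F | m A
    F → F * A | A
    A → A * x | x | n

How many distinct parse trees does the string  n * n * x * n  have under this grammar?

2

Parse trees for n * n * x * n:
  [B [F [F [F [A n]] * [A [A n] * x]] * [A n]]]
  [B [F [F [F [F [A n]] * [A n]] * [A x]] * [A n]]]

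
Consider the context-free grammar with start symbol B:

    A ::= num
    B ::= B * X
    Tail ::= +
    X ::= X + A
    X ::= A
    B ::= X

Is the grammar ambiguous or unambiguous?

Only B, X, A are reachable from B; ignoring the rest: B → B * X | X  ;  X → X + A | A  — a left-associative chain with A at the bottom. Each string factors uniquely by precedence.

Unambiguous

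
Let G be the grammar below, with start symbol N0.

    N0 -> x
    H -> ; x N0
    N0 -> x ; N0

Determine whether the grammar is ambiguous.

(H is unreachable from N0, so its rules don't affect L(N0).) The reachable grammar is A → atom sep A | atom. Each atom is followed by either the separator (recurse) or end-of-string (stop) — no choice point.

Unambiguous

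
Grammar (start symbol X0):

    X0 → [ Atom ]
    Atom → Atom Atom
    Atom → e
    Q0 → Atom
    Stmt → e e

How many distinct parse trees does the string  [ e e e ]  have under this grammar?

Parse trees for [ e e e ]:
  [X0 [ [Atom [Atom e] [Atom [Atom e] [Atom e]]] ]]
  [X0 [ [Atom [Atom [Atom e] [Atom e]] [Atom e]] ]]

2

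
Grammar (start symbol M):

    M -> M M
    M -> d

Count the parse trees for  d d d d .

5

Parse trees for d d d d:
  [M [M d] [M [M d] [M [M d] [M d]]]]
  [M [M d] [M [M [M d] [M d]] [M d]]]
  [M [M [M d] [M d]] [M [M d] [M d]]]
  [M [M [M d] [M [M d] [M d]]] [M d]]
  [M [M [M [M d] [M d]] [M d]] [M d]]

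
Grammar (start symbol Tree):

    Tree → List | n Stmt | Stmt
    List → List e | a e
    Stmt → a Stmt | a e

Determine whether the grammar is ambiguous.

Ambiguous

Witness: a e

Derivation 1: Tree ⇒ List ⇒ a e
Derivation 2: Tree ⇒ Stmt ⇒ a e

Two distinct leftmost derivations for the same string.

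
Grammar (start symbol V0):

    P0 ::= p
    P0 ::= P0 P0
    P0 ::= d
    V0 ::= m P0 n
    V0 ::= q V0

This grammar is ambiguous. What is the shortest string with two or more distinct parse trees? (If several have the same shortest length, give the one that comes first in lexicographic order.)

m d d d n

length 3: no string has ≥2 trees
length 4: no string has ≥2 trees
length 5: m d d d n has 2 parse trees

Two derivations of m d d d n:
  V0 ⇒ m P0 n ⇒ m P0 P0 n ⇒ m P0 P0 P0 n ⇒ m d P0 P0 n ⇒ m d d P0 n ⇒ m d d d n
  V0 ⇒ m P0 n ⇒ m P0 P0 n ⇒ m d P0 n ⇒ m d P0 P0 n ⇒ m d d P0 n ⇒ m d d d n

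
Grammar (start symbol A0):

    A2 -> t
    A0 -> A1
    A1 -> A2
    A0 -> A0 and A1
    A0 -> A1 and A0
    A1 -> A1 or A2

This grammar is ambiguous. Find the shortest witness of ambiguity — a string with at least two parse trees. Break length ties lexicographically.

length 1: no string has ≥2 trees
length 3: t and t has 2 parse trees

Two derivations of t and t:
  A0 ⇒ A0 and A1 ⇒ A1 and A1 ⇒ A2 and A1 ⇒ t and A1 ⇒ t and A2 ⇒ t and t
  A0 ⇒ A1 and A0 ⇒ A2 and A0 ⇒ t and A0 ⇒ t and A1 ⇒ t and A2 ⇒ t and t

t and t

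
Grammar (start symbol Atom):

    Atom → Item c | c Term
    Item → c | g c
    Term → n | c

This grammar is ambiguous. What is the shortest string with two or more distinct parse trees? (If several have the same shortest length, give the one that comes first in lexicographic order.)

c c

length 2: c c has 2 parse trees

Two derivations of c c:
  Atom ⇒ Item c ⇒ c c
  Atom ⇒ c Term ⇒ c c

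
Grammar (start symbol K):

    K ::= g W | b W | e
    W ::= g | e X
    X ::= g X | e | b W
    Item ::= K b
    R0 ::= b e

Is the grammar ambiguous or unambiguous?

Unambiguous

Only K, W, X are reachable from K; ignoring the rest: Each reachable nonterminal has at most one production per leading terminal, and all productions are right-linear; the derivation is determined token-by-token.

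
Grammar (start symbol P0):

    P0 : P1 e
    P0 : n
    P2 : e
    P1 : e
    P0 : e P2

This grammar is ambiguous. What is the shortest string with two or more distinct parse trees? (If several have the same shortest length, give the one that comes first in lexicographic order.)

e e

length 1: no string has ≥2 trees
length 2: e e has 2 parse trees

Two derivations of e e:
  P0 ⇒ P1 e ⇒ e e
  P0 ⇒ e P2 ⇒ e e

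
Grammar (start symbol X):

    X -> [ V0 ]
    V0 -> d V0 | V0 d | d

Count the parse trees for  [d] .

Parse trees for [d]:
  [X [ [V0 d] ]]

1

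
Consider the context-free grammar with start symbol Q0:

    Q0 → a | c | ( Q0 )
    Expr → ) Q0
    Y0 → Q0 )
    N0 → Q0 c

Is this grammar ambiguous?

Unambiguous

(Expr, Y0, N0 are unreachable from Q0, so their rules don't affect L(Q0).) Each string is a nest of matched brackets around a single atom. An opening bracket forces the recursive rule; an atom forces the base rule.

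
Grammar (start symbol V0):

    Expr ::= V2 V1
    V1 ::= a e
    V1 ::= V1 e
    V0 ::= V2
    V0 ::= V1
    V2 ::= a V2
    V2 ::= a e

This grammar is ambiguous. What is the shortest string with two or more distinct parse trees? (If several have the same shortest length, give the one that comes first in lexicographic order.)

a e

length 2: a e has 2 parse trees

Two derivations of a e:
  V0 ⇒ V2 ⇒ a e
  V0 ⇒ V1 ⇒ a e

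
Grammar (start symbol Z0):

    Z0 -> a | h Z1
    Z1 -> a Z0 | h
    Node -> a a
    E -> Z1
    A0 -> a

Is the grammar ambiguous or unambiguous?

(Node, E, A0 are unreachable from Z0, so their rules don't affect L(Z0).) Restricted to the reachable nonterminals, every rule has the form A → t or A → t B, and no two rules for the same A share a first terminal. The grammar encodes a DFA — one run per string.

Unambiguous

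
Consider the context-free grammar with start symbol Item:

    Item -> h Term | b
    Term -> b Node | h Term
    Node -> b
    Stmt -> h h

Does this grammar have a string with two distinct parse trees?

Unambiguous

Only Item, Term, Node are reachable from Item; ignoring the rest: Each reachable nonterminal has at most one production per leading terminal, and all productions are right-linear; the derivation is determined token-by-token.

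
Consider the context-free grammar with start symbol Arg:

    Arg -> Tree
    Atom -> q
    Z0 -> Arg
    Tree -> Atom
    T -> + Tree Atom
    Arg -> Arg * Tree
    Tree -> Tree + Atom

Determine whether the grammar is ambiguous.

(Z0, T are unreachable from Arg, so their rules don't affect L(Arg).) This is a standard precedence ladder (Arg over Tree over Atom), with each level left-recursive on its own operator ('*' at Arg, '+' at Tree). That structure is LR(1), hence unambiguous.

Unambiguous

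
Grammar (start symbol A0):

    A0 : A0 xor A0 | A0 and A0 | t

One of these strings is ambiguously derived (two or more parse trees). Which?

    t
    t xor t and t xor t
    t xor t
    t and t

t: 1 tree
t xor t and t xor t: 5 trees
t xor t: 1 tree
t and t: 1 tree

t xor t and t xor t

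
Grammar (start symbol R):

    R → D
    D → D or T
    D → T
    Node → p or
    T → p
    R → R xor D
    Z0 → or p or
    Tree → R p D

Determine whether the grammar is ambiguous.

Unambiguous

(Tree, Node, Z0 are unreachable from R, so their rules don't affect L(R).) This is a standard precedence ladder (R over D over T), with each level left-recursive on its own operator ('xor' at R, 'or' at D). That structure is LR(1), hence unambiguous.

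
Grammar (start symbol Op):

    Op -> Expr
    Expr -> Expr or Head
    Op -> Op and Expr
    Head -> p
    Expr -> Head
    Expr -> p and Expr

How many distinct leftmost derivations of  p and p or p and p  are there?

Parse trees for p and p or p and p:
  [Op [Op [Expr [Expr p and [Expr [Head p]]] or [Head p]]] and [Expr [Head p]]]
  [Op [Op [Expr p and [Expr [Expr [Head p]] or [Head p]]]] and [Expr [Head p]]]
  [Op [Op [Op [Expr [Head p]]] and [Expr [Expr [Head p]] or [Head p]]] and [Expr [Head p]]]

3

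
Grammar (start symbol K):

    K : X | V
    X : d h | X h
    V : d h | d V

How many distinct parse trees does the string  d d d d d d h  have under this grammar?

1

Parse trees for d d d d d d h:
  [K [V d [V d [V d [V d [V d [V d h]]]]]]]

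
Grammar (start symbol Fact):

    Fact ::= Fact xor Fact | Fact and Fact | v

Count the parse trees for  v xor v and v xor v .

5

Parse trees for v xor v and v xor v:
  [Fact [Fact v] xor [Fact [Fact [Fact v] and [Fact v]] xor [Fact v]]]
  [Fact [Fact v] xor [Fact [Fact v] and [Fact [Fact v] xor [Fact v]]]]
  [Fact [Fact [Fact v] xor [Fact [Fact v] and [Fact v]]] xor [Fact v]]
  [Fact [Fact [Fact [Fact v] xor [Fact v]] and [Fact v]] xor [Fact v]]
  [Fact [Fact [Fact v] xor [Fact v]] and [Fact [Fact v] xor [Fact v]]]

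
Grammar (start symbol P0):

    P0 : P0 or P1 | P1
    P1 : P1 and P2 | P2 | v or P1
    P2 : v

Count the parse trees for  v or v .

Parse trees for v or v:
  [P0 [P0 [P1 [P2 v]]] or [P1 [P2 v]]]
  [P0 [P1 v or [P1 [P2 v]]]]

2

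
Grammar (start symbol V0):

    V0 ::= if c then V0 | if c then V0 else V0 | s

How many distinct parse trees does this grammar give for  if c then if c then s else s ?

Parse trees for if c then if c then s else s:
  [V0 if c then [V0 if c then [V0 s] else [V0 s]]]
  [V0 if c then [V0 if c then [V0 s]] else [V0 s]]

2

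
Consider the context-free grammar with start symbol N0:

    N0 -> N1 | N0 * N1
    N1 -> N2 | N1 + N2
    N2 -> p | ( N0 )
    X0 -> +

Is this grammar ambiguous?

Unambiguous

(X0 is unreachable from N0, so its rules don't affect L(N0).) This is a standard precedence ladder (N0 over N1 over N2), with each level left-recursive on its own operator ('*' at N0, '+' at N1). That structure is LR(1), hence unambiguous.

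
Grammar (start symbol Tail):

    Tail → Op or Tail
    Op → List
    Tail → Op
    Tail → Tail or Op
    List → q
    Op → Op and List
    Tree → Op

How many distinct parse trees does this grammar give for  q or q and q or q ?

Parse trees for q or q and q or q:
  [Tail [Op [List q]] or [Tail [Op [Op [List q]] and [List q]] or [Tail [Op [List q]]]]]
  [Tail [Op [List q]] or [Tail [Tail [Op [Op [List q]] and [List q]]] or [Op [List q]]]]
  [Tail [Tail [Op [List q]] or [Tail [Op [Op [List q]] and [List q]]]] or [Op [List q]]]
  [Tail [Tail [Tail [Op [List q]]] or [Op [Op [List q]] and [List q]]] or [Op [List q]]]

4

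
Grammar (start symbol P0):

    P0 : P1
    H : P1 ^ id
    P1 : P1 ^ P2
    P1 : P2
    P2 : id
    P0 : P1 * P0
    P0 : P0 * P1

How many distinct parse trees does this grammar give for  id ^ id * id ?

2

Parse trees for id ^ id * id:
  [P0 [P1 [P1 [P2 id]] ^ [P2 id]] * [P0 [P1 [P2 id]]]]
  [P0 [P0 [P1 [P1 [P2 id]] ^ [P2 id]]] * [P1 [P2 id]]]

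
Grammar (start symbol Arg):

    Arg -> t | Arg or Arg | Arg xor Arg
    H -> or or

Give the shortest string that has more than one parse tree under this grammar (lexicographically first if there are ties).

t or t or t

length 1: no string has ≥2 trees
length 3: no string has ≥2 trees
length 5: t or t or t has 2 parse trees

Two derivations of t or t or t:
  Arg ⇒ Arg or Arg ⇒ t or Arg ⇒ t or Arg or Arg ⇒ t or t or Arg ⇒ t or t or t
  Arg ⇒ Arg or Arg ⇒ Arg or Arg or Arg ⇒ t or Arg or Arg ⇒ t or t or Arg ⇒ t or t or t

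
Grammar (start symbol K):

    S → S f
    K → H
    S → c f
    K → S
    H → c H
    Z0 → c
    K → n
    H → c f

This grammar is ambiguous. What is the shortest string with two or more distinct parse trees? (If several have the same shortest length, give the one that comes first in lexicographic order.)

c f

length 1: no string has ≥2 trees
length 2: c f has 2 parse trees

Two derivations of c f:
  K ⇒ H ⇒ c f
  K ⇒ S ⇒ c f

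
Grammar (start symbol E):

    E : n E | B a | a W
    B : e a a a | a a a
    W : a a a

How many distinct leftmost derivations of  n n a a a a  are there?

Parse trees for n n a a a a:
  [E n [E n [E [B a a a] a]]]
  [E n [E n [E a [W a a a]]]]

2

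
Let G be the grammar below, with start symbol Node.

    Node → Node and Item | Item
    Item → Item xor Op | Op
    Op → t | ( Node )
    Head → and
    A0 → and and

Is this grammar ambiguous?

(Head, A0 are unreachable from Node, so their rules don't affect L(Node).) The grammar is stratified — Node handles 'and' (left-recursive), Item handles 'xor', Op atoms. Each operator has a fixed associativity and precedence level, so every string has one parse.

Unambiguous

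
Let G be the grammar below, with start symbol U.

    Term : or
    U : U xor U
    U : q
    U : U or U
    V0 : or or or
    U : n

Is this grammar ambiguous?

Ambiguous

Witness: n or n or n

Derivation 1: U ⇒ U or U ⇒ U or U or U ⇒ n or U or U ⇒ n or n or U ⇒ n or n or n
Derivation 2: U ⇒ U or U ⇒ n or U ⇒ n or U or U ⇒ n or n or U ⇒ n or n or n

Two distinct leftmost derivations for the same string.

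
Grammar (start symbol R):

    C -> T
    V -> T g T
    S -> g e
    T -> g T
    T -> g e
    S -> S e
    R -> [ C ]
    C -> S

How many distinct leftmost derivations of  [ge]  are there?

2

Parse trees for [ge]:
  [R [ [C [T g e]] ]]
  [R [ [C [S g e]] ]]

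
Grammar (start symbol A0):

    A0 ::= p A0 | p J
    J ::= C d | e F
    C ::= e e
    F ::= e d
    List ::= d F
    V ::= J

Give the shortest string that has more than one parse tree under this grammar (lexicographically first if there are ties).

p e e d

length 4: p e e d has 2 parse trees

Two derivations of p e e d:
  A0 ⇒ p J ⇒ p C d ⇒ p e e d
  A0 ⇒ p J ⇒ p e F ⇒ p e e d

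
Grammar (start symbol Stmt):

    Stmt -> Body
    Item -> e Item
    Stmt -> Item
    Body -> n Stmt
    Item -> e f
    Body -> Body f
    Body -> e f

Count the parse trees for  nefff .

4

Parse trees for nefff:
  [Stmt [Body n [Stmt [Body [Body [Body e f] f] f]]]]
  [Stmt [Body [Body n [Stmt [Body [Body e f] f]]] f]]
  [Stmt [Body [Body [Body n [Stmt [Body e f]]] f] f]]
  [Stmt [Body [Body [Body n [Stmt [Item e f]]] f] f]]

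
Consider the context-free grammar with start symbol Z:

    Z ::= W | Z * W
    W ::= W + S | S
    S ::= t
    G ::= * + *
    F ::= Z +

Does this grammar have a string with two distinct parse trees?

Only Z, W, S are reachable from Z; ignoring the rest: This is a standard precedence ladder (Z over W over S), with each level left-recursive on its own operator ('*' at Z, '+' at W). That structure is LR(1), hence unambiguous.

Unambiguous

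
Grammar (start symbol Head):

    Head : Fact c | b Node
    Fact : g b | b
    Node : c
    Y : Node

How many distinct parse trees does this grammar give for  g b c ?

Parse trees for g b c:
  [Head [Fact g b] c]

1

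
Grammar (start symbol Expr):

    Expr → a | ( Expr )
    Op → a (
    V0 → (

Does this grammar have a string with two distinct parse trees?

Only Expr is reachable from Expr; ignoring the rest: Each string is a nest of matched brackets around a single atom. An opening bracket forces the recursive rule; an atom forces the base rule.

Unambiguous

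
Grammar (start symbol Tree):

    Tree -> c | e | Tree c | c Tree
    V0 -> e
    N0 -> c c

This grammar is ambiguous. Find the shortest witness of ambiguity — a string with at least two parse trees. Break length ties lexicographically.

length 1: no string has ≥2 trees
length 2: c c has 2 parse trees

Two derivations of c c:
  Tree ⇒ Tree c ⇒ c c
  Tree ⇒ c Tree ⇒ c c

c c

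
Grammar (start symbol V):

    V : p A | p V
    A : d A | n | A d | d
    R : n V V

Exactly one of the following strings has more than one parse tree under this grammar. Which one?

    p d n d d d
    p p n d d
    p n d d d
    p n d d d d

p d n d d d

p d n d d d: 4 trees
p p n d d: 1 tree
p n d d d: 1 tree
p n d d d d: 1 tree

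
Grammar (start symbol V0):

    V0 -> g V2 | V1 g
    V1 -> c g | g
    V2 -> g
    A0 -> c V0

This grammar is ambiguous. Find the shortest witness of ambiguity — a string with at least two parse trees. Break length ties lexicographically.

length 2: g g has 2 parse trees

Two derivations of g g:
  V0 ⇒ g V2 ⇒ g g
  V0 ⇒ V1 g ⇒ g g

g g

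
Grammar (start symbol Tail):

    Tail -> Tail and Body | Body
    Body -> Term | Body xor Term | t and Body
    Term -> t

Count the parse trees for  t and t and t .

Parse trees for t and t and t:
  [Tail [Tail [Body [Term t]]] and [Body t and [Body [Term t]]]]
  [Tail [Tail [Tail [Body [Term t]]] and [Body [Term t]]] and [Body [Term t]]]
  [Tail [Tail [Body t and [Body [Term t]]]] and [Body [Term t]]]
  [Tail [Body t and [Body t and [Body [Term t]]]]]

4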